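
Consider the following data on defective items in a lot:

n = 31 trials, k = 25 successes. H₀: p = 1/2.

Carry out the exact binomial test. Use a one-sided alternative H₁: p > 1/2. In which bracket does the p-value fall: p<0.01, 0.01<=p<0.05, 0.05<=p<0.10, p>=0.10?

Exact binomial: n=31, k=25, p₀=1/2=0.5000
P(X≥25) from Σ C(n,i)·p₀^i·(1−p₀)^(n−i)
p-value (one-sided, H₁ greater) = 0.00044
→ bracket: p<0.01

p-value bracket: p<0.01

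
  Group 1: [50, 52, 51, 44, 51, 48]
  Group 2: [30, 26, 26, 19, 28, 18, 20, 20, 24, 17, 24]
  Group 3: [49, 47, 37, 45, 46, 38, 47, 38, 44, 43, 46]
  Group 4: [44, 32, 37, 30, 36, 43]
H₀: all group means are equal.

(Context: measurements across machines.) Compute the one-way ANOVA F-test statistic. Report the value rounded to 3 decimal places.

test statistic = 63.375

Group means [49.33, 22.91, 43.64, 37.00], grand mean 36.765
SSB = Σnᵢ(x̄ᵢ−x̄)² = 3579.330; SSW = ΣΣ(x−x̄ᵢ)² = 564.788
MSB = 3579.330/3 = 1193.1099; MSW = 564.788/30 = 18.8263
F = MSB/MSW = 63.3748
df = (3, 30)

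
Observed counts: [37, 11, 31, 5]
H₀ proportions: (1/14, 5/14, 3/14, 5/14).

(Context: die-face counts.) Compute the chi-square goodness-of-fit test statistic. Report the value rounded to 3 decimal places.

n = 84; E_i = n·p_i = [6.00, 30.00, 18.00, 30.00]
χ² = (37−6.00)²/6.00 + (11−30.00)²/30.00 + (31−18.00)²/18.00 + (5−30.00)²/30.00 = 202.4222
df = 3

test statistic = 202.422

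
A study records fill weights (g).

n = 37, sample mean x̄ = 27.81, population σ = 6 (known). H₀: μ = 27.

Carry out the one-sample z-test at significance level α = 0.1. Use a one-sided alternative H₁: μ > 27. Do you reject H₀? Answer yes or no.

reject H₀: no

SE = σ/√n = 6/√37 = 0.9864
z = (x̄−μ₀)/SE = (27.81−27)/0.9864 = 0.8212
p-value (one-sided, H₁ greater) = 0.20577
At α=0.1: p ≥ α → fail to reject H₀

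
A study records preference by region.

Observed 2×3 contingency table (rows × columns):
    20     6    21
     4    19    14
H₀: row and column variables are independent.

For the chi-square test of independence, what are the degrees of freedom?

degrees of freedom = 2

df = (r−1)(c−1) = (2−1)·(3−1) = 2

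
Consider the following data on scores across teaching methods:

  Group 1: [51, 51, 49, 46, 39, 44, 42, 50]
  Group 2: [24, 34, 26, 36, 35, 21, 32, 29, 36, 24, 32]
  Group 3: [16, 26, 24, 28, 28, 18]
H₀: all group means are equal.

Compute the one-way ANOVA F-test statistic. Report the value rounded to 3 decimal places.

Group means [46.50, 29.91, 23.33], grand mean 33.640
SSB = Σnᵢ(x̄ᵢ−x̄)² = 2113.518; SSW = ΣΣ(x−x̄ᵢ)² = 566.242
MSB = 2113.518/2 = 1056.7588; MSW = 566.242/22 = 25.7383
F = MSB/MSW = 41.0578
df = (2, 22)

test statistic = 41.058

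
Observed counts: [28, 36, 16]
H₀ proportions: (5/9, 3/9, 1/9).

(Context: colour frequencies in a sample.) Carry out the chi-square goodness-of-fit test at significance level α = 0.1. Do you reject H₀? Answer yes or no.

n = 80; E_i = n·p_i = [44.44, 26.67, 8.89]
χ² = (28−44.44)²/44.44 + (36−26.67)²/26.67 + (16−8.89)²/8.89 = 15.0400
df = 2
p-value (upper-tail) = 0.00054
At α=0.1: p < α → reject H₀

reject H₀: yes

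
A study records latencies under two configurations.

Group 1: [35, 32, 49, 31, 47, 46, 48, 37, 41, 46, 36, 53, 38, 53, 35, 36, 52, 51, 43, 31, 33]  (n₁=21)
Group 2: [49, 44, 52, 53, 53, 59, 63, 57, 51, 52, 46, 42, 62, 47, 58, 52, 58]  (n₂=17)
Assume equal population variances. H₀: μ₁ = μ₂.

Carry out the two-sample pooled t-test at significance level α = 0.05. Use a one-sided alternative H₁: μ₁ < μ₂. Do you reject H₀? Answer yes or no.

reject H₀: yes

x̄₁=41.571, s₁=7.737, n₁=21
x̄₂=52.824, s₂=6.085, n₂=17
s_p² = [20·7.737² + 16·6.085²]/36 = 49.7115
SE = √(s_p²·(1/21+1/17)) = 2.3003
t = (41.571−52.824)/2.3003 = -4.8916
df = 36
p-value (one-sided, H₁ less) = 0.00001
At α=0.05: p < α → reject H₀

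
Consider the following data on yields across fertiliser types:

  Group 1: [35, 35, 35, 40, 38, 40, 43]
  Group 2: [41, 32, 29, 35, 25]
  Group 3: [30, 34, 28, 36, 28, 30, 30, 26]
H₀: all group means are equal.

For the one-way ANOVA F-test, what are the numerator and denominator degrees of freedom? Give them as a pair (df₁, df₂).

degrees of freedom = [2, 17]

k = 3 groups, N = 20 total
df = (k−1, N−k) = (3−1, 20−3) = (2, 17)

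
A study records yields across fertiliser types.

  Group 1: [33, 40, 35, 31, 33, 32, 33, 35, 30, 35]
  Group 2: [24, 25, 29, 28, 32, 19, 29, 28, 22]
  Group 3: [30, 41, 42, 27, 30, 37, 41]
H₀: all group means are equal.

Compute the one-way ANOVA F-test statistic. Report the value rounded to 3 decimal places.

test statistic = 10.652

Group means [33.70, 26.22, 35.43], grand mean 31.577
SSB = Σnᵢ(x̄ᵢ−x̄)² = 406.976; SSW = ΣΣ(x−x̄ᵢ)² = 439.370
MSB = 406.976/2 = 203.4882; MSW = 439.370/23 = 19.1030
F = MSB/MSW = 10.6521
df = (2, 23)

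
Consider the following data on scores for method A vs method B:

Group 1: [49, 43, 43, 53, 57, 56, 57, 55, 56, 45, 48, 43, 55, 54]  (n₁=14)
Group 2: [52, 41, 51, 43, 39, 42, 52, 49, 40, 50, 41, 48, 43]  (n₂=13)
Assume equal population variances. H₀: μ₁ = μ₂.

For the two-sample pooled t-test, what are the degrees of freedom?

degrees of freedom = 25

df = n₁ + n₂ − 2 = 14 + 13 − 2 = 25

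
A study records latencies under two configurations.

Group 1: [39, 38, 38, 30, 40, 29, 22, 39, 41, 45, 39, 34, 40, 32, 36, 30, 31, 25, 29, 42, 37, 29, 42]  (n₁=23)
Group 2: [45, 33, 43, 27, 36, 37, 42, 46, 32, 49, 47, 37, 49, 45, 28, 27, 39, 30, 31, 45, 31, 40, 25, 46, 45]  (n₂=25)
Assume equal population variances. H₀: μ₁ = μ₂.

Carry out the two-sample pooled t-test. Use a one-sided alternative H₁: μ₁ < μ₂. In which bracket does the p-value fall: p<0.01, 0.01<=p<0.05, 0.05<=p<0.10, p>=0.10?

x̄₁=35.087, s₁=6.060, n₁=23
x̄₂=38.200, s₂=7.724, n₂=25
s_p² = [22·6.060² + 24·7.724²]/46 = 48.6919
SE = √(s_p²·(1/23+1/25)) = 2.0161
t = (35.087−38.200)/2.0161 = -1.5441
df = 46
p-value (one-sided, H₁ less) = 0.06471
→ bracket: 0.05<=p<0.10

p-value bracket: 0.05<=p<0.10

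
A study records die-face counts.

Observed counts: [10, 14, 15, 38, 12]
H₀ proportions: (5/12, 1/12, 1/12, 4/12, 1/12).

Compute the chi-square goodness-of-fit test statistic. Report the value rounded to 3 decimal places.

n = 89; E_i = n·p_i = [37.08, 7.42, 7.42, 29.67, 7.42]
χ² = (10−37.08)²/37.08 + (14−7.42)²/7.42 + (15−7.42)²/7.42 + (38−29.67)²/29.67 + (12−7.42)²/7.42 = 38.5506
df = 4

test statistic = 38.551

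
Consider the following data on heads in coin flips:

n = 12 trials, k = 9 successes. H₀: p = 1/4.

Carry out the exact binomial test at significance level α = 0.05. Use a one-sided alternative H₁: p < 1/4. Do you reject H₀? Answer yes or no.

Exact binomial: n=12, k=9, p₀=1/4=0.2500
P(X≤9) from Σ C(n,i)·p₀^i·(1−p₀)^(n−i)
p-value (one-sided, H₁ less) = 0.99996
At α=0.05: p ≥ α → fail to reject H₀

reject H₀: no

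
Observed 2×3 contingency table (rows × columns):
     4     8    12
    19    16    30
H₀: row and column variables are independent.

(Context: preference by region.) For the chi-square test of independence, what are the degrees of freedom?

degrees of freedom = 2

df = (r−1)(c−1) = (2−1)·(3−1) = 2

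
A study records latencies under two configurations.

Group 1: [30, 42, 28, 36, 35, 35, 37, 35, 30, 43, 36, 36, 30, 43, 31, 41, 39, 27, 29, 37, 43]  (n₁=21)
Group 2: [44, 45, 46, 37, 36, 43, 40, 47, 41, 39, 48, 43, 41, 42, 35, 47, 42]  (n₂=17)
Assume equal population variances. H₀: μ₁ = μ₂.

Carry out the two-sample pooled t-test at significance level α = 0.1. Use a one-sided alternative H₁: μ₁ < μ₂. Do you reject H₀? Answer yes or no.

x̄₁=35.381, s₁=5.201, n₁=21
x̄₂=42.118, s₂=3.887, n₂=17
s_p² = [20·5.201² + 16·3.887²]/36 = 21.7421
SE = √(s_p²·(1/21+1/17)) = 1.5213
t = (35.381−42.118)/1.5213 = -4.4283
df = 36
p-value (one-sided, H₁ less) = 0.00004
At α=0.1: p < α → reject H₀

reject H₀: yes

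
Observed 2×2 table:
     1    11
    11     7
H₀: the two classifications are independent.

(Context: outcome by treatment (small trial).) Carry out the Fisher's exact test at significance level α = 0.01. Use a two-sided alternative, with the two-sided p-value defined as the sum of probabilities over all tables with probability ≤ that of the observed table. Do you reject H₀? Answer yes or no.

reject H₀: yes

Margins: r₁=12, r₂=18, c₁=12, c₂=18, n=30
p_obs = C(12,1)·C(18,11)/C(30,12); sum pmf over tables with pmf ≤ p_obs
p-value (two-sided) = 0.00682
At α=0.01: p < α → reject H₀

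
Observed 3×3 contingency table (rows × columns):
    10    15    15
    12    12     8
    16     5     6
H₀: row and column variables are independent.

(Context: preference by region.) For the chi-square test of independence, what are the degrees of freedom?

df = (r−1)(c−1) = (3−1)·(3−1) = 4

degrees of freedom = 4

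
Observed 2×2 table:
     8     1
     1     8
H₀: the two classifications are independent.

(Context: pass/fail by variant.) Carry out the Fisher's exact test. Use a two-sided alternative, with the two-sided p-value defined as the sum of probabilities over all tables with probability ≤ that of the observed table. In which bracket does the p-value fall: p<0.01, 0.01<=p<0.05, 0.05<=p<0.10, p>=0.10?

p-value bracket: p<0.01

Margins: r₁=9, r₂=9, c₁=9, c₂=9, n=18
p_obs = C(9,8)·C(9,1)/C(18,9); sum pmf over tables with pmf ≤ p_obs
p-value (two-sided) = 0.00337
→ bracket: p<0.01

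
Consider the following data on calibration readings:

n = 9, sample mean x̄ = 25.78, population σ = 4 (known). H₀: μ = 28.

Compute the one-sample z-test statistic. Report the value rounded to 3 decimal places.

test statistic = -1.665

SE = σ/√n = 4/√9 = 1.3333
z = (x̄−μ₀)/SE = (25.78−28)/1.3333 = -1.6650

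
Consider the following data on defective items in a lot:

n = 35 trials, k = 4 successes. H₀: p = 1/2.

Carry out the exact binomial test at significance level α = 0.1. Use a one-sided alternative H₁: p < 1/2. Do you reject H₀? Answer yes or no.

reject H₀: yes

Exact binomial: n=35, k=4, p₀=1/2=0.5000
P(X≤4) from Σ C(n,i)·p₀^i·(1−p₀)^(n−i)
p-value (one-sided, H₁ less) = 0.00000
At α=0.1: p < α → reject H₀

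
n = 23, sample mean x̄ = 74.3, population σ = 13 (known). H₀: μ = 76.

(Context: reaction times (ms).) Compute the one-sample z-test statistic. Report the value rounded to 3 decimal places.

SE = σ/√n = 13/√23 = 2.7107
z = (x̄−μ₀)/SE = (74.3−76)/2.7107 = -0.6271

test statistic = -0.627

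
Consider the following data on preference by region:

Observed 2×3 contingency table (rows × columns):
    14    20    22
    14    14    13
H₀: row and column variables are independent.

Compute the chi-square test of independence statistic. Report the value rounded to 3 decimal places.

test statistic = 1.079

Row totals [56, 41], col totals [28, 34, 35], n=97
χ² = (14−16.16)²/16.16 + (20−19.63)²/19.63 + (22−20.21)²/20.21 + (14−11.84)²/11.84 + (14−14.37)²/14.37 + (13−14.79)²/14.79 = 1.0793
df = 2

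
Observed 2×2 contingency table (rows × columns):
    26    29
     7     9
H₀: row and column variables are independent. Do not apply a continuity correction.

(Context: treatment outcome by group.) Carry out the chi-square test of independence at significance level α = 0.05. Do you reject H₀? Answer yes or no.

Row totals [55, 16], col totals [33, 38], n=71
χ² = (26−25.56)²/25.56 + (29−29.44)²/29.44 + (7−7.44)²/7.44 + (9−8.56)²/8.56 = 0.0618
df = 1
p-value (upper-tail) = 0.80363
At α=0.05: p ≥ α → fail to reject H₀

reject H₀: no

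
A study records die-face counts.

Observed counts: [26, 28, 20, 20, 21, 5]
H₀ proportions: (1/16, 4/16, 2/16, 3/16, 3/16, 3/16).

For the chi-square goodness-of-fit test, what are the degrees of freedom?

degrees of freedom = 5

df = k − 1 = 6 − 1 = 5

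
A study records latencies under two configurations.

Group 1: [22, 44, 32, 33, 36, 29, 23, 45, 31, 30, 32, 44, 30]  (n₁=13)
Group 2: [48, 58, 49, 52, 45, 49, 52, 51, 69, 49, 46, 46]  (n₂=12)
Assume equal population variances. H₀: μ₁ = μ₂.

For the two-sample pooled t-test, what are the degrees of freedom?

degrees of freedom = 23

df = n₁ + n₂ − 2 = 13 + 12 − 2 = 23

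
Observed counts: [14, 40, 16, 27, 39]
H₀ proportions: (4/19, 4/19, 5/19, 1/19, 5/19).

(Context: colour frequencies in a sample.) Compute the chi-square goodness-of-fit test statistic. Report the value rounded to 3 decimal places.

test statistic = 78.225

n = 136; E_i = n·p_i = [28.63, 28.63, 35.79, 7.16, 35.79]
χ² = (14−28.63)²/28.63 + (40−28.63)²/28.63 + (16−35.79)²/35.79 + (27−7.16)²/7.16 + (39−35.79)²/35.79 = 78.2250
df = 4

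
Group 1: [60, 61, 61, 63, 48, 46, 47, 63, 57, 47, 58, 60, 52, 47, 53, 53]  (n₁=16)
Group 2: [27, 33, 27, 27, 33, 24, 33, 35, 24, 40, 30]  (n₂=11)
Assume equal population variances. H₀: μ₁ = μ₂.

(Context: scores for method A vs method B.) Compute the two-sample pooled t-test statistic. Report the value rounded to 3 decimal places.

x̄₁=54.750, s₁=6.330, n₁=16
x̄₂=30.273, s₂=5.002, n₂=11
s_p² = [15·6.330² + 10·5.002²]/25 = 34.0473
SE = √(s_p²·(1/16+1/11)) = 2.2854
t = (54.750−30.273)/2.2854 = 10.7102
df = 25

test statistic = 10.710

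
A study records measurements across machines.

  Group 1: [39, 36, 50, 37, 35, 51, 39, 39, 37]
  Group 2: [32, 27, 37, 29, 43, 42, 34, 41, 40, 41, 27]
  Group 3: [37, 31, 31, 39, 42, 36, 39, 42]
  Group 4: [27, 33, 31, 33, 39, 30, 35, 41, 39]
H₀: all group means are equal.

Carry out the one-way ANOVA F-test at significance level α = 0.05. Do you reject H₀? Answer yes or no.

Group means [40.33, 35.73, 37.12, 34.22], grand mean 36.784
SSB = Σnᵢ(x̄ᵢ−x̄)² = 185.658; SSW = ΣΣ(x−x̄ᵢ)² = 970.612
MSB = 185.658/3 = 61.8860; MSW = 970.612/33 = 29.4125
F = MSB/MSW = 2.1041
df = (3, 33)
p-value (upper-tail) = 0.11857
At α=0.05: p ≥ α → fail to reject H₀

reject H₀: no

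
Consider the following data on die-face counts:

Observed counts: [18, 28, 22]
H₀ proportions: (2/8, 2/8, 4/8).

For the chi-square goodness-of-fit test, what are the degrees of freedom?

degrees of freedom = 2

df = k − 1 = 3 − 1 = 2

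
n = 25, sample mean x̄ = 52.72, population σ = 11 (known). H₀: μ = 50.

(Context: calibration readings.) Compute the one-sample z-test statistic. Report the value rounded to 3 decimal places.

SE = σ/√n = 11/√25 = 2.2000
z = (x̄−μ₀)/SE = (52.72−50)/2.2000 = 1.2364

test statistic = 1.236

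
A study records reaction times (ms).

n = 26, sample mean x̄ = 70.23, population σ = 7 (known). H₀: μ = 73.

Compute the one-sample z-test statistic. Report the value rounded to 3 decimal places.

SE = σ/√n = 7/√26 = 1.3728
z = (x̄−μ₀)/SE = (70.23−73)/1.3728 = -2.0178

test statistic = -2.018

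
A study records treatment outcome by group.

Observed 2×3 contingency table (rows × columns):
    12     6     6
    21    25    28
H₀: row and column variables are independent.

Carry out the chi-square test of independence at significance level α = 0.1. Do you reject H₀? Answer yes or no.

reject H₀: no

Row totals [24, 74], col totals [33, 31, 34], n=98
χ² = (12−8.08)²/8.08 + (6−7.59)²/7.59 + (6−8.33)²/8.33 + (21−24.92)²/24.92 + (25−23.41)²/23.41 + (28−25.67)²/25.67 = 3.8189
df = 2
p-value (upper-tail) = 0.14816
At α=0.1: p ≥ α → fail to reject H₀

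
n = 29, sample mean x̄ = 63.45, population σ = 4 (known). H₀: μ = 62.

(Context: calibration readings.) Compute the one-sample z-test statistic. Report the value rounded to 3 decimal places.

test statistic = 1.952

SE = σ/√n = 4/√29 = 0.7428
z = (x̄−μ₀)/SE = (63.45−62)/0.7428 = 1.9521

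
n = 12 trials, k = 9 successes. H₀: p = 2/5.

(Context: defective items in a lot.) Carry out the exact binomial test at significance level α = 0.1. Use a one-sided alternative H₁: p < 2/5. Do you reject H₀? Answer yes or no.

Exact binomial: n=12, k=9, p₀=2/5=0.4000
P(X≤9) from Σ C(n,i)·p₀^i·(1−p₀)^(n−i)
p-value (one-sided, H₁ less) = 0.99719
At α=0.1: p ≥ α → fail to reject H₀

reject H₀: no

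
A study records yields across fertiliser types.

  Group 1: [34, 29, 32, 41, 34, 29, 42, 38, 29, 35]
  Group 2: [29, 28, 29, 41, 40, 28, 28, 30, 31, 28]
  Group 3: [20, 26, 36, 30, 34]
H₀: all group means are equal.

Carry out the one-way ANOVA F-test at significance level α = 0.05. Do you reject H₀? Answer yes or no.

Group means [34.30, 31.20, 29.20], grand mean 32.040
SSB = Σnᵢ(x̄ᵢ−x̄)² = 98.460; SSW = ΣΣ(x−x̄ᵢ)² = 598.500
MSB = 98.460/2 = 49.2300; MSW = 598.500/22 = 27.2045
F = MSB/MSW = 1.8096
df = (2, 22)
p-value (upper-tail) = 0.18725
At α=0.05: p ≥ α → fail to reject H₀

reject H₀: no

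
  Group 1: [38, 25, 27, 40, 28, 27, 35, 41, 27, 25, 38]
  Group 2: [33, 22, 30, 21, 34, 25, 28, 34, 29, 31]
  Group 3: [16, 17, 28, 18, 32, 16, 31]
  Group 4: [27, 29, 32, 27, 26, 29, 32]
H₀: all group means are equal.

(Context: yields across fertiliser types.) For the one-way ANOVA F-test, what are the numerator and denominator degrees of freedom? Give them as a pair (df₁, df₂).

k = 4 groups, N = 35 total
df = (k−1, N−k) = (4−1, 35−4) = (3, 31)

degrees of freedom = [3, 31]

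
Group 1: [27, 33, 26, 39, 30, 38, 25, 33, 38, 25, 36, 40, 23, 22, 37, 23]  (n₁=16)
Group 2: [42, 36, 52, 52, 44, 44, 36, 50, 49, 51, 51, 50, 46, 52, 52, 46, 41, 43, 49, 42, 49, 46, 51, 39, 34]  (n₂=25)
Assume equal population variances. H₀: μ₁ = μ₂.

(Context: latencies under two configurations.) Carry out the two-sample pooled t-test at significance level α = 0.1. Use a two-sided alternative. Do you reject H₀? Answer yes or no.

x̄₁=30.938, s₁=6.506, n₁=16
x̄₂=45.880, s₂=5.570, n₂=25
s_p² = [15·6.506² + 24·5.570²]/39 = 35.3738
SE = √(s_p²·(1/16+1/25)) = 1.9042
t = (30.938−45.880)/1.9042 = -7.8473
df = 39
p-value (two-sided) = 0.00000
At α=0.1: p < α → reject H₀

reject H₀: yes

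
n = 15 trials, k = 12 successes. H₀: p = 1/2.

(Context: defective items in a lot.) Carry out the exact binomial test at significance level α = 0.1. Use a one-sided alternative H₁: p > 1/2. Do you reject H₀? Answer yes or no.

reject H₀: yes

Exact binomial: n=15, k=12, p₀=1/2=0.5000
P(X≥12) from Σ C(n,i)·p₀^i·(1−p₀)^(n−i)
p-value (one-sided, H₁ greater) = 0.01758
At α=0.1: p < α → reject H₀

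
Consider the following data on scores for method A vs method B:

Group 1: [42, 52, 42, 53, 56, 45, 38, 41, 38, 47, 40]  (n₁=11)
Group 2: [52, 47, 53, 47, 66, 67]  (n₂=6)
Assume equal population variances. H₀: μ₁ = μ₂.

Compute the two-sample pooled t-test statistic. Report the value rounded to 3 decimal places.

x̄₁=44.909, s₁=6.284, n₁=11
x̄₂=55.333, s₂=9.004, n₂=6
s_p² = [10·6.284² + 5·9.004²]/15 = 53.3495
SE = √(s_p²·(1/11+1/6)) = 3.7070
t = (44.909−55.333)/3.7070 = -2.8121
df = 15

test statistic = -2.812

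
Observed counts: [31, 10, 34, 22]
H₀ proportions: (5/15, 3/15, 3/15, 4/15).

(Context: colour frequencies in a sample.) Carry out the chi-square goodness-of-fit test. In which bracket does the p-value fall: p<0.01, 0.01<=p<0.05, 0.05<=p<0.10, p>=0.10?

p-value bracket: p<0.01

n = 97; E_i = n·p_i = [32.33, 19.40, 19.40, 25.87]
χ² = (31−32.33)²/32.33 + (10−19.40)²/19.40 + (34−19.40)²/19.40 + (22−25.87)²/25.87 = 16.1753
df = 3
p-value (upper-tail) = 0.00104
→ bracket: p<0.01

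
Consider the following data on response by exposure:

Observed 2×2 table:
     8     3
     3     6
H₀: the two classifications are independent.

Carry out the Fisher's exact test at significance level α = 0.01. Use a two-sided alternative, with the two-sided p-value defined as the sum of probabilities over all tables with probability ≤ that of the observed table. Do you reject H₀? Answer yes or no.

reject H₀: no

Margins: r₁=11, r₂=9, c₁=11, c₂=9, n=20
p_obs = C(11,8)·C(9,3)/C(20,11); sum pmf over tables with pmf ≤ p_obs
p-value (two-sided) = 0.17480
At α=0.01: p ≥ α → fail to reject H₀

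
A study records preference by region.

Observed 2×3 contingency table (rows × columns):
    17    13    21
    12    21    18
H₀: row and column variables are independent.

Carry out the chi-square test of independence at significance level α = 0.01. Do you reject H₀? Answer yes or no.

Row totals [51, 51], col totals [29, 34, 39], n=102
χ² = (17−14.50)²/14.50 + (13−17.00)²/17.00 + (21−19.50)²/19.50 + (12−14.50)²/14.50 + (21−17.00)²/17.00 + (18−19.50)²/19.50 = 2.9752
df = 2
p-value (upper-tail) = 0.22592
At α=0.01: p ≥ α → fail to reject H₀

reject H₀: no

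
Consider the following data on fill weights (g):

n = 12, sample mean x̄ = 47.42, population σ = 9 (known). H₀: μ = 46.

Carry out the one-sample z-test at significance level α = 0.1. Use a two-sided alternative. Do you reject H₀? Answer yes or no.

reject H₀: no

SE = σ/√n = 9/√12 = 2.5981
z = (x̄−μ₀)/SE = (47.42−46)/2.5981 = 0.5466
p-value (two-sided) = 0.58468
At α=0.1: p ≥ α → fail to reject H₀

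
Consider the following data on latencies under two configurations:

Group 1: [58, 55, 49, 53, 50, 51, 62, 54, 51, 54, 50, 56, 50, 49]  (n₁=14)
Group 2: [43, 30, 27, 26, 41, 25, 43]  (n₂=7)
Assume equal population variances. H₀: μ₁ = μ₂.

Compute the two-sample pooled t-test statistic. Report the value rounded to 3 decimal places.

test statistic = 7.421

x̄₁=53.000, s₁=3.803, n₁=14
x̄₂=33.571, s₂=8.364, n₂=7
s_p² = [13·3.803² + 6·8.364²]/19 = 31.9850
SE = √(s_p²·(1/14+1/7)) = 2.6180
t = (53.000−33.571)/2.6180 = 7.4212
df = 19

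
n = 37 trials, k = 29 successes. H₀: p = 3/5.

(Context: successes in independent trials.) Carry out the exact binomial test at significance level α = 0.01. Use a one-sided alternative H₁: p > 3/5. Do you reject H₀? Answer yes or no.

Exact binomial: n=37, k=29, p₀=3/5=0.6000
P(X≥29) from Σ C(n,i)·p₀^i·(1−p₀)^(n−i)
p-value (one-sided, H₁ greater) = 0.01477
At α=0.01: p ≥ α → fail to reject H₀

reject H₀: no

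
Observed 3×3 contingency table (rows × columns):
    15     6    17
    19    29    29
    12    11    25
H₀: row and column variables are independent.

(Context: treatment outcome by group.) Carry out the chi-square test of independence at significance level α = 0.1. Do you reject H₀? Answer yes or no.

reject H₀: yes

Row totals [38, 77, 48], col totals [46, 46, 71], n=163
χ² = (15−10.72)²/10.72 + (6−10.72)²/10.72 + (17−16.55)²/16.55 + (19−21.73)²/21.73 + (29−21.73)²/21.73 + (29−33.54)²/33.54 + (12−13.55)²/13.55 + (11−13.55)²/13.55 + (25−20.91)²/20.91 = 8.6436
df = 4
p-value (upper-tail) = 0.07065
At α=0.1: p < α → reject H₀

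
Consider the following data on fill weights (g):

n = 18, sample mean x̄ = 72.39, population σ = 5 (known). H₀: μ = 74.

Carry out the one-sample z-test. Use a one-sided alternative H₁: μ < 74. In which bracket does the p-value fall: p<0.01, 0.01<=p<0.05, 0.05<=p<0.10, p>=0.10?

SE = σ/√n = 5/√18 = 1.1785
z = (x̄−μ₀)/SE = (72.39−74)/1.1785 = -1.3661
p-value (one-sided, H₁ less) = 0.08595
→ bracket: 0.05<=p<0.10

p-value bracket: 0.05<=p<0.10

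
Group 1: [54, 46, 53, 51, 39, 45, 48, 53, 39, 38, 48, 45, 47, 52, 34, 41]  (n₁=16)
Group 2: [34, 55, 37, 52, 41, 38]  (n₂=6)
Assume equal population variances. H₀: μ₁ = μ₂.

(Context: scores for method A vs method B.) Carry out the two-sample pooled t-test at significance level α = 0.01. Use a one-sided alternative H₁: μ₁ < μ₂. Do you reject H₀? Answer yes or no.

reject H₀: no

x̄₁=45.812, s₁=6.134, n₁=16
x̄₂=42.833, s₂=8.612, n₂=6
s_p² = [15·6.134² + 5·8.612²]/20 = 46.7635
SE = √(s_p²·(1/16+1/6)) = 3.2736
t = (45.812−42.833)/3.2736 = 0.9101
df = 20
p-value (one-sided, H₁ less) = 0.81318
At α=0.01: p ≥ α → fail to reject H₀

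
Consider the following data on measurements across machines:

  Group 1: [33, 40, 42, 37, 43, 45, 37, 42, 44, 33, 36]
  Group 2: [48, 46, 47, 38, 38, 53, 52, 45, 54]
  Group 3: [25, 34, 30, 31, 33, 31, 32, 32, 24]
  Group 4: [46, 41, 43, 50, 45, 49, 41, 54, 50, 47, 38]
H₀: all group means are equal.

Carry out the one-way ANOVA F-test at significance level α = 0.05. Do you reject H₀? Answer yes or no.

reject H₀: yes

Group means [39.27, 46.78, 30.22, 45.82], grand mean 40.725
SSB = Σnᵢ(x̄ᵢ−x̄)² = 1631.046; SSW = ΣΣ(x−x̄ᵢ)² = 786.929
MSB = 1631.046/3 = 543.6819; MSW = 786.929/36 = 21.8591
F = MSB/MSW = 24.8721
df = (3, 36)
p-value (upper-tail) = 0.00000
At α=0.05: p < α → reject H₀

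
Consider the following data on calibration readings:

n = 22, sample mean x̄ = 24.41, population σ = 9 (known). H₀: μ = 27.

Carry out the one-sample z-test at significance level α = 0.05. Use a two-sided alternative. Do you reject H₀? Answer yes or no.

SE = σ/√n = 9/√22 = 1.9188
z = (x̄−μ₀)/SE = (24.41−27)/1.9188 = -1.3498
p-value (two-sided) = 0.17708
At α=0.05: p ≥ α → fail to reject H₀

reject H₀: no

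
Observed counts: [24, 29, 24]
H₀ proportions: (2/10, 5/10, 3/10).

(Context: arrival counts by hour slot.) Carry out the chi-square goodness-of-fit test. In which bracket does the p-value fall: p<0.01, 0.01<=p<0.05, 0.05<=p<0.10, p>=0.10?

p-value bracket: 0.01<=p<0.05

n = 77; E_i = n·p_i = [15.40, 38.50, 23.10]
χ² = (24−15.40)²/15.40 + (29−38.50)²/38.50 + (24−23.10)²/23.10 = 7.1818
df = 2
p-value (upper-tail) = 0.02757
→ bracket: 0.01<=p<0.05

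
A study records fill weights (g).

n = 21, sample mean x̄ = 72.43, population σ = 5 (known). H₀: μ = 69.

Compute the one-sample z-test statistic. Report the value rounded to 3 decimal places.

test statistic = 3.144

SE = σ/√n = 5/√21 = 1.0911
z = (x̄−μ₀)/SE = (72.43−69)/1.0911 = 3.1436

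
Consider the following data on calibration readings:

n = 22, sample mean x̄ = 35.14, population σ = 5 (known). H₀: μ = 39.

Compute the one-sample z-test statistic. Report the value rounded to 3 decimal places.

SE = σ/√n = 5/√22 = 1.0660
z = (x̄−μ₀)/SE = (35.14−39)/1.0660 = -3.6210

test statistic = -3.621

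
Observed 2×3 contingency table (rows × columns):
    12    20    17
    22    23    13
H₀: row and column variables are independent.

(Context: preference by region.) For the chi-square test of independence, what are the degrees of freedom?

df = (r−1)(c−1) = (2−1)·(3−1) = 2

degrees of freedom = 2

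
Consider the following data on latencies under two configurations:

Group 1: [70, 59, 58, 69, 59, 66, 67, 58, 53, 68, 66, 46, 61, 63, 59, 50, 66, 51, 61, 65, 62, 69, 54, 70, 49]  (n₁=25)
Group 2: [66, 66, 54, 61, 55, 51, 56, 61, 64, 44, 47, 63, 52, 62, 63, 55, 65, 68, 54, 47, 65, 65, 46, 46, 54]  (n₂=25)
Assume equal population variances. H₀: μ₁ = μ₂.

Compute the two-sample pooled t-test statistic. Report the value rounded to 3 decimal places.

test statistic = 1.723

x̄₁=60.760, s₁=7.079, n₁=25
x̄₂=57.200, s₂=7.528, n₂=25
s_p² = [24·7.079² + 24·7.528²]/48 = 53.3867
SE = √(s_p²·(1/25+1/25)) = 2.0666
t = (60.760−57.200)/2.0666 = 1.7226
df = 48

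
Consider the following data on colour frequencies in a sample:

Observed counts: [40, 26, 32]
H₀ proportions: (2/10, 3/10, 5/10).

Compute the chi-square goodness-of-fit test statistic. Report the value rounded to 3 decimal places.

test statistic = 27.524

n = 98; E_i = n·p_i = [19.60, 29.40, 49.00]
χ² = (40−19.60)²/19.60 + (26−29.40)²/29.40 + (32−49.00)²/49.00 = 27.5238
df = 2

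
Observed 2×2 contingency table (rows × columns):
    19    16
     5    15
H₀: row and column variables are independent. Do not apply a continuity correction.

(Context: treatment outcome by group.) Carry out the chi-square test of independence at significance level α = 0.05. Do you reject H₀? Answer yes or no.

reject H₀: yes

Row totals [35, 20], col totals [24, 31], n=55
χ² = (19−15.27)²/15.27 + (16−19.73)²/19.73 + (5−8.73)²/8.73 + (15−11.27)²/11.27 = 4.4381
df = 1
p-value (upper-tail) = 0.03514
At α=0.05: p < α → reject H₀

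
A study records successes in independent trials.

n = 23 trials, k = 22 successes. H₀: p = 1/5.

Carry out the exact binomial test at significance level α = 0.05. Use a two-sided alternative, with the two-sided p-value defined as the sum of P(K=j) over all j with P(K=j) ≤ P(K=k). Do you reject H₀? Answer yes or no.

reject H₀: yes

Exact binomial: n=23, k=22, p₀=1/5=0.2000
P(X=j) = C(n,j)·p₀^j·(1−p₀)^(n−j); p = Σ P(X=j) over j with P(X=j) ≤ P(X=22)
p-value (two-sided) = 0.00000
At α=0.05: p < α → reject H₀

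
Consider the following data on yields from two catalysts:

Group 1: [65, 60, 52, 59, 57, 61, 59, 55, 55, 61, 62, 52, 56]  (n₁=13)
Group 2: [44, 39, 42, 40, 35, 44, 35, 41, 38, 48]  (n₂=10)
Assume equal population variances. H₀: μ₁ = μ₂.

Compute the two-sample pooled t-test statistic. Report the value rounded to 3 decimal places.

x̄₁=58.000, s₁=3.916, n₁=13
x̄₂=40.600, s₂=4.115, n₂=10
s_p² = [12·3.916² + 9·4.115²]/21 = 16.0190
SE = √(s_p²·(1/13+1/10)) = 1.6835
t = (58.000−40.600)/1.6835 = 10.3357
df = 21

test statistic = 10.336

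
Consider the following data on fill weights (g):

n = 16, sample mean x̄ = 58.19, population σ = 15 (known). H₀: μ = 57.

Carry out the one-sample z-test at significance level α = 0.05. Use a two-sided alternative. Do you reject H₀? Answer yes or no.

SE = σ/√n = 15/√16 = 3.7500
z = (x̄−μ₀)/SE = (58.19−57)/3.7500 = 0.3173
p-value (two-sided) = 0.75099
At α=0.05: p ≥ α → fail to reject H₀

reject H₀: no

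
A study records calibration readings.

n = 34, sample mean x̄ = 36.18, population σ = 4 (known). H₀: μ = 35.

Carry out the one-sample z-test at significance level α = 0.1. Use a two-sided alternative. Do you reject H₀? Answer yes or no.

reject H₀: yes

SE = σ/√n = 4/√34 = 0.6860
z = (x̄−μ₀)/SE = (36.18−35)/0.6860 = 1.7201
p-value (two-sided) = 0.08541
At α=0.1: p < α → reject H₀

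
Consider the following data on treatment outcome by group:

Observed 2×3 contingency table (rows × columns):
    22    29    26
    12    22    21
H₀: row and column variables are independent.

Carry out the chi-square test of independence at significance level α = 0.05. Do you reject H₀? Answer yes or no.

Row totals [77, 55], col totals [34, 51, 47], n=132
χ² = (22−19.83)²/19.83 + (29−29.75)²/29.75 + (26−27.42)²/27.42 + (12−14.17)²/14.17 + (22−21.25)²/21.25 + (21−19.58)²/19.58 = 0.7891
df = 2
p-value (upper-tail) = 0.67397
At α=0.05: p ≥ α → fail to reject H₀

reject H₀: no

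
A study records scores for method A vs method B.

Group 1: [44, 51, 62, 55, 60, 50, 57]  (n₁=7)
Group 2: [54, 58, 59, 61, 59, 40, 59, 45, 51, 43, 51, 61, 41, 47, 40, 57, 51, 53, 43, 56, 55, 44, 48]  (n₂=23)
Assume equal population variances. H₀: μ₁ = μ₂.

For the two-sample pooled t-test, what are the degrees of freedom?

df = n₁ + n₂ − 2 = 7 + 23 − 2 = 28

degrees of freedom = 28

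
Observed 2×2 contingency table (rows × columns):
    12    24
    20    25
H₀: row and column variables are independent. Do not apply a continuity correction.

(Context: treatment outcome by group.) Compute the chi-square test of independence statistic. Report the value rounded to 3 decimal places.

test statistic = 1.033

Row totals [36, 45], col totals [32, 49], n=81
χ² = (12−14.22)²/14.22 + (24−21.78)²/21.78 + (20−17.78)²/17.78 + (25−27.22)²/27.22 = 1.0332
df = 1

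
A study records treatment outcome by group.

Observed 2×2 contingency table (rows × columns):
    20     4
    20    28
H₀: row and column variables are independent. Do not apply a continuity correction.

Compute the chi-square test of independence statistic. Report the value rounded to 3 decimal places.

test statistic = 11.250

Row totals [24, 48], col totals [40, 32], n=72
χ² = (20−13.33)²/13.33 + (4−10.67)²/10.67 + (20−26.67)²/26.67 + (28−21.33)²/21.33 = 11.2500
df = 1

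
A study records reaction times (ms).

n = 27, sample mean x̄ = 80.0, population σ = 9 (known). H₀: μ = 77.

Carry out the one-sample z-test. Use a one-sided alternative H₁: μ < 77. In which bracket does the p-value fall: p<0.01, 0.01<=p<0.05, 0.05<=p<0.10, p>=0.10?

p-value bracket: p>=0.10

SE = σ/√n = 9/√27 = 1.7321
z = (x̄−μ₀)/SE = (80.0−77)/1.7321 = 1.7321
p-value (one-sided, H₁ less) = 0.95837
→ bracket: p>=0.10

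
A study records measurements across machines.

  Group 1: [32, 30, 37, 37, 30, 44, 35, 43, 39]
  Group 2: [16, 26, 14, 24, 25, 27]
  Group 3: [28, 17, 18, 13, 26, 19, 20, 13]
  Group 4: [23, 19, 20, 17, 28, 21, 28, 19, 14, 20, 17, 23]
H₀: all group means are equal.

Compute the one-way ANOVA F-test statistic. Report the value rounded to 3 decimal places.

test statistic = 22.639

Group means [36.33, 22.00, 19.25, 20.75], grand mean 24.629
SSB = Σnᵢ(x̄ᵢ−x̄)² = 1686.421; SSW = ΣΣ(x−x̄ᵢ)² = 769.750
MSB = 1686.421/3 = 562.1405; MSW = 769.750/31 = 24.8306
F = MSB/MSW = 22.6390
df = (3, 31)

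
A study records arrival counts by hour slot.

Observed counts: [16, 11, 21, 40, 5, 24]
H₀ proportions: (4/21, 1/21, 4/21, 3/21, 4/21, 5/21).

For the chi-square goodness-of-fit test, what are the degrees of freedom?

df = k − 1 = 6 − 1 = 5

degrees of freedom = 5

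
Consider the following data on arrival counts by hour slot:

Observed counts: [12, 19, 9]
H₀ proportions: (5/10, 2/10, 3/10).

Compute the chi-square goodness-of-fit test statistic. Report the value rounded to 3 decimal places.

test statistic = 19.075

n = 40; E_i = n·p_i = [20.00, 8.00, 12.00]
χ² = (12−20.00)²/20.00 + (19−8.00)²/8.00 + (9−12.00)²/12.00 = 19.0750
df = 2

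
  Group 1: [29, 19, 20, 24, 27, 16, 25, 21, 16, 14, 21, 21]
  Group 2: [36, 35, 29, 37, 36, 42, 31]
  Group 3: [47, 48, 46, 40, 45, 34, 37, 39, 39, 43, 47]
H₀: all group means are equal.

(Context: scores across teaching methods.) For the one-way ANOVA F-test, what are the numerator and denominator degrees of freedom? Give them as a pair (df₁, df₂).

k = 3 groups, N = 30 total
df = (k−1, N−k) = (3−1, 30−3) = (2, 27)

degrees of freedom = [2, 27]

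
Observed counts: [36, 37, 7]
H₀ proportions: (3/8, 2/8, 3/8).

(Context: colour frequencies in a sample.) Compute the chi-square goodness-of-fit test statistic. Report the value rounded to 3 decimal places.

n = 80; E_i = n·p_i = [30.00, 20.00, 30.00]
χ² = (36−30.00)²/30.00 + (37−20.00)²/20.00 + (7−30.00)²/30.00 = 33.2833
df = 2

test statistic = 33.283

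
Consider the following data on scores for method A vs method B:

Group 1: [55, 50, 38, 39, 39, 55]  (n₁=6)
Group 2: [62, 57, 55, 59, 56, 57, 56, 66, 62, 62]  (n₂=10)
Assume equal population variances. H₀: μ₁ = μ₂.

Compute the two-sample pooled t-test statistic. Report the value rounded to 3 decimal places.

test statistic = -4.471

x̄₁=46.000, s₁=8.246, n₁=6
x̄₂=59.200, s₂=3.615, n₂=10
s_p² = [5·8.246² + 9·3.615²]/14 = 32.6857
SE = √(s_p²·(1/6+1/10)) = 2.9523
t = (46.000−59.200)/2.9523 = -4.4711
df = 14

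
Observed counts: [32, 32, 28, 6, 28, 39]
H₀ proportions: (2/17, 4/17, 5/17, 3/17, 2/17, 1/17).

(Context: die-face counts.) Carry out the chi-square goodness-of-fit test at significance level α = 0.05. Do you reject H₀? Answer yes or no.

n = 165; E_i = n·p_i = [19.41, 38.82, 48.53, 29.12, 19.41, 9.71]
χ² = (32−19.41)²/19.41 + (32−38.82)²/38.82 + (28−48.53)²/48.53 + (6−29.12)²/29.12 + (28−19.41)²/19.41 + (39−9.71)²/9.71 = 128.6158
df = 5
p-value (upper-tail) = 0.00000
At α=0.05: p < α → reject H₀

reject H₀: yes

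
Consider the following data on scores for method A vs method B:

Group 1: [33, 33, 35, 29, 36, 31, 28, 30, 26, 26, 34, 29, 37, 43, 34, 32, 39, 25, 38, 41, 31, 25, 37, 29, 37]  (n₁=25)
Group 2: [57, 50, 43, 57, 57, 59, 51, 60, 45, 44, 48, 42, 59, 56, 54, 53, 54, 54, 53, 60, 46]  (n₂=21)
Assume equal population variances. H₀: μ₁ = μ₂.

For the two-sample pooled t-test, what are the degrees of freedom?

df = n₁ + n₂ − 2 = 25 + 21 − 2 = 44

degrees of freedom = 44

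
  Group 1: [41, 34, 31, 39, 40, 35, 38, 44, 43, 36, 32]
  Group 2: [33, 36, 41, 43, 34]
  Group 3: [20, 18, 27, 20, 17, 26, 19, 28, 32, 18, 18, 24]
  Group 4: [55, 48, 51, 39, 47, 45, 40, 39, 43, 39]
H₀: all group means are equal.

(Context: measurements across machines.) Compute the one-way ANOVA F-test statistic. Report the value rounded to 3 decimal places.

Group means [37.55, 37.40, 22.25, 44.60], grand mean 34.553
SSB = Σnᵢ(x̄ᵢ−x̄)² = 2964.817; SSW = ΣΣ(x−x̄ᵢ)² = 818.577
MSB = 2964.817/3 = 988.2725; MSW = 818.577/34 = 24.0758
F = MSB/MSW = 41.0484
df = (3, 34)

test statistic = 41.048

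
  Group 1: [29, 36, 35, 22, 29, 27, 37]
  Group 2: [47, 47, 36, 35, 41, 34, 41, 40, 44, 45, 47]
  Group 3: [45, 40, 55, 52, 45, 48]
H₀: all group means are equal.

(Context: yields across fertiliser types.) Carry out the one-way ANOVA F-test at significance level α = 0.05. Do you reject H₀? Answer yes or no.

Group means [30.71, 41.55, 47.50], grand mean 39.875
SSB = Σnᵢ(x̄ᵢ−x̄)² = 966.969; SSW = ΣΣ(x−x̄ᵢ)² = 567.656
MSB = 966.969/2 = 483.4846; MSW = 567.656/21 = 27.0312
F = MSB/MSW = 17.8861
df = (2, 21)
p-value (upper-tail) = 0.00003
At α=0.05: p < α → reject H₀

reject H₀: yes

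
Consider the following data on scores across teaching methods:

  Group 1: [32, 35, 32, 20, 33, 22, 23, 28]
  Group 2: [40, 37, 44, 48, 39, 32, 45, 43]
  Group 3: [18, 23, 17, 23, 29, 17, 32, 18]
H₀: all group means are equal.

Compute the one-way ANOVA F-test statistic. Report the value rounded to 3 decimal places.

test statistic = 24.272

Group means [28.12, 41.00, 22.12], grand mean 30.417
SSB = Σnᵢ(x̄ᵢ−x̄)² = 1488.083; SSW = ΣΣ(x−x̄ᵢ)² = 643.750
MSB = 1488.083/2 = 744.0417; MSW = 643.750/21 = 30.6548
F = MSB/MSW = 24.2717
df = (2, 21)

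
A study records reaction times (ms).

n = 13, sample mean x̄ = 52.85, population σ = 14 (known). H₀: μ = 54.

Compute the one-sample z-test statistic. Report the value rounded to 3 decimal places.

SE = σ/√n = 14/√13 = 3.8829
z = (x̄−μ₀)/SE = (52.85−54)/3.8829 = -0.2962

test statistic = -0.296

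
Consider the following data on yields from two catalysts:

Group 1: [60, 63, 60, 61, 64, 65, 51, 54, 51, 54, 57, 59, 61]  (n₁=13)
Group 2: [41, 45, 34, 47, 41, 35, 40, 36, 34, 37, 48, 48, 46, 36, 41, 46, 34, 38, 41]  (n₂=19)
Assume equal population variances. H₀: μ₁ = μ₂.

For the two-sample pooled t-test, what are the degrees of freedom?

df = n₁ + n₂ − 2 = 13 + 19 − 2 = 30

degrees of freedom = 30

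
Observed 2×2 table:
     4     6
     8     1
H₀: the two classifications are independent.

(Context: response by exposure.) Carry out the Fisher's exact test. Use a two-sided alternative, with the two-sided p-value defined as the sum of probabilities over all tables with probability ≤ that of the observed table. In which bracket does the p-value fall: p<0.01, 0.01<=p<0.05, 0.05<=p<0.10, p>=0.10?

p-value bracket: 0.05<=p<0.10

Margins: r₁=10, r₂=9, c₁=12, c₂=7, n=19
p_obs = C(10,4)·C(9,8)/C(19,12); sum pmf over tables with pmf ≤ p_obs
p-value (two-sided) = 0.05728
→ bracket: 0.05<=p<0.10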